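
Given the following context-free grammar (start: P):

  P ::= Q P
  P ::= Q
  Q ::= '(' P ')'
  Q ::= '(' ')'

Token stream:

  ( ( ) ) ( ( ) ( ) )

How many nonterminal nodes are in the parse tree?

[P [Q ( [P [Q ( )]] )] [P [Q ( [P [Q ( )] [P [Q ( )]]] )]]]

10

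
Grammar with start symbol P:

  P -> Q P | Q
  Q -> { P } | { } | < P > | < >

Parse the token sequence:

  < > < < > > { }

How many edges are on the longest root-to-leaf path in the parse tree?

5

[P [Q < >] [P [Q < [P [Q < >]] >] [P [Q { }]]]]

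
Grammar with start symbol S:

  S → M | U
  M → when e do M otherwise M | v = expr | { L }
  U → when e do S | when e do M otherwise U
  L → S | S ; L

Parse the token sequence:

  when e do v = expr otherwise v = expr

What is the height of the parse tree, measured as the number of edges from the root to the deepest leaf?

3

[S [M when e do [M v = expr] otherwise [M v = expr]]]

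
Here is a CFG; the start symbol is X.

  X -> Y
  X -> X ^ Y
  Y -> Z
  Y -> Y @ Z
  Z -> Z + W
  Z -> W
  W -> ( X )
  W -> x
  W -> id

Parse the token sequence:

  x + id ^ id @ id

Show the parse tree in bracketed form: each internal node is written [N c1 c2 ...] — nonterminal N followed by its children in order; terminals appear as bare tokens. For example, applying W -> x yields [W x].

X
X ^ Y
Y ^ Y
Z ^ Y
Z + W ^ Y
W + W ^ Y
x + W ^ Y
x + id ^ Y
x + id ^ Y @ Z
x + id ^ Z @ Z
x + id ^ W @ Z
x + id ^ id @ Z
x + id ^ id @ W
x + id ^ id @ id

[X [X [Y [Z [Z [W x]] + [W id]]]] ^ [Y [Y [Z [W id]]] @ [Z [W id]]]]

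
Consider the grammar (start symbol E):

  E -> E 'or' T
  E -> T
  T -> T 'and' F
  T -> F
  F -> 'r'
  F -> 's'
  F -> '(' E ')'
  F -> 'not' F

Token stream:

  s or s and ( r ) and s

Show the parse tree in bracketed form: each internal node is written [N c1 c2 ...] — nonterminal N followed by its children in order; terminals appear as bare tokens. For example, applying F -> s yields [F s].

E
E or T
T or T
F or T
s or T
s or T and F
s or T and F and F
s or F and F and F
s or s and F and F
s or s and ( E ) and F
s or s and ( T ) and F
s or s and ( F ) and F
s or s and ( r ) and F
s or s and ( r ) and s

[E [E [T [F s]]] or [T [T [T [F s]] and [F ( [E [T [F r]]] )]] and [F s]]]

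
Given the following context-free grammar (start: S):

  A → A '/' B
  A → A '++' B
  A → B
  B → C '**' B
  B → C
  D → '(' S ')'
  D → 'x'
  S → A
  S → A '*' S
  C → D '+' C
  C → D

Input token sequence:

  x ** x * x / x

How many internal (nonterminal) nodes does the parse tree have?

[S [A [B [C [D x]] ** [B [C [D x]]]]] * [S [A [A [B [C [D x]]]] / [B [C [D x]]]]]]

17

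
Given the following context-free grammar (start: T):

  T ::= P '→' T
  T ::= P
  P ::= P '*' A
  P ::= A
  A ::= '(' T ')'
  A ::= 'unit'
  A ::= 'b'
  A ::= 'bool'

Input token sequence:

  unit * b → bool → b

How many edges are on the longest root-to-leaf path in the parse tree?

5

[T [P [P [A unit]] * [A b]] → [T [P [A bool]] → [T [P [A b]]]]]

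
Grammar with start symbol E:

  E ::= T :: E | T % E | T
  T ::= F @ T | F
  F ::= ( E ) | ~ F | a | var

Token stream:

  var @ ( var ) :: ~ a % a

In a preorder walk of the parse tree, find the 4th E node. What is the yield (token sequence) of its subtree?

a

[E [T [F var] @ [T [F ( [E [T [F var]]] )]]] :: [E [T [F ~ [F a]]] % [E [T [F a]]]]]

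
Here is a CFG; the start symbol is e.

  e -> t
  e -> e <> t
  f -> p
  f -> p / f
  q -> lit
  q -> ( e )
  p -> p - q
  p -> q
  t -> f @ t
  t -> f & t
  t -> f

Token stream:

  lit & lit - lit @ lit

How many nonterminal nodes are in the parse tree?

[e [t [f [p [q lit]]] & [t [f [p [p [q lit]] - [q lit]]] @ [t [f [p [q lit]]]]]]]

15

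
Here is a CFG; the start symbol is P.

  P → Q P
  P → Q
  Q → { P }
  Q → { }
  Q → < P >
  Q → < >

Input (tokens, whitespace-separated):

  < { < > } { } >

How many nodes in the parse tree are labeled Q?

4

[P [Q < [P [Q { [P [Q < >]] }] [P [Q { }]]] >]]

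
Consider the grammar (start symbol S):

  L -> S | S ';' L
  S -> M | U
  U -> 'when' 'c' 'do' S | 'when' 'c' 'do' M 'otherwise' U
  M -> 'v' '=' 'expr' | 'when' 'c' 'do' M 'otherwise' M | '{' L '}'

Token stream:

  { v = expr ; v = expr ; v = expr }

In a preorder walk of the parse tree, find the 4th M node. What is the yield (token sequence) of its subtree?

[S [M { [L [S [M v = expr]] ; [L [S [M v = expr]] ; [L [S [M v = expr]]]]] }]]

v = expr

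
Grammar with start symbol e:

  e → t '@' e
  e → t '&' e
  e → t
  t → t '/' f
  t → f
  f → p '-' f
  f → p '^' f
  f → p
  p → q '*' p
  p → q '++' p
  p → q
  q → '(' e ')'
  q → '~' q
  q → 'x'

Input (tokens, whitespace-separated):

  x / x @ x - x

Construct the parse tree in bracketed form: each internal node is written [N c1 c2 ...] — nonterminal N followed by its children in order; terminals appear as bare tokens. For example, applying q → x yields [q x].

[e [t [t [f [p [q x]]]] / [f [p [q x]]]] @ [e [t [f [p [q x]] - [f [p [q x]]]]]]]

e
t @ e
t / f @ e
f / f @ e
p / f @ e
q / f @ e
x / f @ e
x / p @ e
x / q @ e
x / x @ e
x / x @ t
x / x @ f
x / x @ p - f
x / x @ q - f
x / x @ x - f
x / x @ x - p
x / x @ x - q
x / x @ x - x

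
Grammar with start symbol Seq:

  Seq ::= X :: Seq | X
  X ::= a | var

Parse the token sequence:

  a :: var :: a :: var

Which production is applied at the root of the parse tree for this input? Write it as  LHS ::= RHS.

[Seq [X a] :: [Seq [X var] :: [Seq [X a] :: [Seq [X var]]]]]

Seq ::= X :: Seq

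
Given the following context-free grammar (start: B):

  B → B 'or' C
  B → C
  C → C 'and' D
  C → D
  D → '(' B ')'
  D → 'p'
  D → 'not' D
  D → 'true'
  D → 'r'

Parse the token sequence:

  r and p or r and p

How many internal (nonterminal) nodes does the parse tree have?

10

[B [B [C [C [D r]] and [D p]]] or [C [C [D r]] and [D p]]]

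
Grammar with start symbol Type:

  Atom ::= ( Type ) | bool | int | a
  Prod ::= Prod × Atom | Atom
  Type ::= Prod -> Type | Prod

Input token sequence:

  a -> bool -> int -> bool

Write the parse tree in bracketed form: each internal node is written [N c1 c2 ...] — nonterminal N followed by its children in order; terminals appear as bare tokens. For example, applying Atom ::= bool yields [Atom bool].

Type
Prod -> Type
Atom -> Type
a -> Type
a -> Prod -> Type
a -> Atom -> Type
a -> bool -> Type
a -> bool -> Prod -> Type
a -> bool -> Atom -> Type
a -> bool -> int -> Type
a -> bool -> int -> Prod
a -> bool -> int -> Atom
a -> bool -> int -> bool

[Type [Prod [Atom a]] -> [Type [Prod [Atom bool]] -> [Type [Prod [Atom int]] -> [Type [Prod [Atom bool]]]]]]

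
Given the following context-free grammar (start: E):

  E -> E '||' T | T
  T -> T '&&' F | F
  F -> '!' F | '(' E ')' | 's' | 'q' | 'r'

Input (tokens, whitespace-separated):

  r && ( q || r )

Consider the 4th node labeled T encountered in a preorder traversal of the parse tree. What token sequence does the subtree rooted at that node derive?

[E [T [T [F r]] && [F ( [E [E [T [F q]]] || [T [F r]]] )]]]

r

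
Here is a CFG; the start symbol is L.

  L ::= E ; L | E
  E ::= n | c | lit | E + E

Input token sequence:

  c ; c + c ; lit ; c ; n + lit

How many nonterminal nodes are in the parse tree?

14

[L [E c] ; [L [E [E c] + [E c]] ; [L [E lit] ; [L [E c] ; [L [E [E n] + [E lit]]]]]]]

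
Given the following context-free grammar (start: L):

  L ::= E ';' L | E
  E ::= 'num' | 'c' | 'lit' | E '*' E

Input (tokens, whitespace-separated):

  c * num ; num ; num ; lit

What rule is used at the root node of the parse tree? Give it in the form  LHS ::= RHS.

[L [E [E c] * [E num]] ; [L [E num] ; [L [E num] ; [L [E lit]]]]]

L ::= E ';' L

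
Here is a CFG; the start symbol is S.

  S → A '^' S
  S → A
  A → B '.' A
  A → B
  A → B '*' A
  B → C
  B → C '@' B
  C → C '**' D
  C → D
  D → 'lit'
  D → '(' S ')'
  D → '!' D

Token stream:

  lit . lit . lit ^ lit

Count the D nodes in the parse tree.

4

[S [A [B [C [D lit]]] . [A [B [C [D lit]]] . [A [B [C [D lit]]]]]] ^ [S [A [B [C [D lit]]]]]]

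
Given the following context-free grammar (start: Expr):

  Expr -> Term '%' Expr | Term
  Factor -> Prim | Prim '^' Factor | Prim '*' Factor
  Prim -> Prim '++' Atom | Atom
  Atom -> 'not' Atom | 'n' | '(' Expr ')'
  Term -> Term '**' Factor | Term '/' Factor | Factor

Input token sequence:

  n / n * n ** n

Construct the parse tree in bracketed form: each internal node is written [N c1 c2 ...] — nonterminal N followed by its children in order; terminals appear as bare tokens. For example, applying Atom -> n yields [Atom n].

Expr
Term
Term ** Factor
Term / Factor ** Factor
Factor / Factor ** Factor
Prim / Factor ** Factor
Atom / Factor ** Factor
n / Factor ** Factor
n / Prim * Factor ** Factor
n / Atom * Factor ** Factor
n / n * Factor ** Factor
n / n * Prim ** Factor
n / n * Atom ** Factor
n / n * n ** Factor
n / n * n ** Prim
n / n * n ** Atom
n / n * n ** n

[Expr [Term [Term [Term [Factor [Prim [Atom n]]]] / [Factor [Prim [Atom n]] * [Factor [Prim [Atom n]]]]] ** [Factor [Prim [Atom n]]]]]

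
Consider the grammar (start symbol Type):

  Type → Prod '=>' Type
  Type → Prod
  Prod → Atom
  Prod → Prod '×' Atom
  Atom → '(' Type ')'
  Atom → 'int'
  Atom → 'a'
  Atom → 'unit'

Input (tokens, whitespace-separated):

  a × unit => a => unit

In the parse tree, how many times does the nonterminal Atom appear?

4

[Type [Prod [Prod [Atom a]] × [Atom unit]] => [Type [Prod [Atom a]] => [Type [Prod [Atom unit]]]]]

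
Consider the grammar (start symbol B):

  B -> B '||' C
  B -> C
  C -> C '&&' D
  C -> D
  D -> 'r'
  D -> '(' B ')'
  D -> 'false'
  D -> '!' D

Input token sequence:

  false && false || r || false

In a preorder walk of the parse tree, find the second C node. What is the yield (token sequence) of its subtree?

false

[B [B [B [C [C [D false]] && [D false]]] || [C [D r]]] || [C [D false]]]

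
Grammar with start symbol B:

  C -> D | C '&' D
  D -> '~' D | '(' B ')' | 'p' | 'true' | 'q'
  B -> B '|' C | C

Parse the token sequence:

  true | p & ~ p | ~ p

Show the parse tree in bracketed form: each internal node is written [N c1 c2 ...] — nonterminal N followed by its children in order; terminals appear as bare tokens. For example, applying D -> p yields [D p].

[B [B [B [C [D true]]] | [C [C [D p]] & [D ~ [D p]]]] | [C [D ~ [D p]]]]

B
B | C
B | C | C
C | C | C
D | C | C
true | C | C
true | C & D | C
true | D & D | C
true | p & D | C
true | p & ~ D | C
true | p & ~ p | C
true | p & ~ p | D
true | p & ~ p | ~ D
true | p & ~ p | ~ p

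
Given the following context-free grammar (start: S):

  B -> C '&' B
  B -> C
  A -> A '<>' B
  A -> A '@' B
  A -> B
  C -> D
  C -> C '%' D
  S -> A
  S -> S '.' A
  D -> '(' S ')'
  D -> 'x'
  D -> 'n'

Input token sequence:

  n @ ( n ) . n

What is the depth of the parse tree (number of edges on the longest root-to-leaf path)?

11

[S [S [A [A [B [C [D n]]]] @ [B [C [D ( [S [A [B [C [D n]]]]] )]]]]] . [A [B [C [D n]]]]]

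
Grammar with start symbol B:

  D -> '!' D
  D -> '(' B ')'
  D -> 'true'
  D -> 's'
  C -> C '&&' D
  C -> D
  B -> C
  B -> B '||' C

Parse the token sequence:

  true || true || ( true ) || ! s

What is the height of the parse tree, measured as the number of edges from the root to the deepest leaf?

[B [B [B [B [C [D true]]] || [C [D true]]] || [C [D ( [B [C [D true]]] )]]] || [C [D ! [D s]]]]

7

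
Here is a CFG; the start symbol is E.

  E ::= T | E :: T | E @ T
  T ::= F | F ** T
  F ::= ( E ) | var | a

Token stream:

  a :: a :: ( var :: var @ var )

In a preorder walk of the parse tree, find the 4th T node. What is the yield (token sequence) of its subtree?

[E [E [E [T [F a]]] :: [T [F a]]] :: [T [F ( [E [E [E [T [F var]]] :: [T [F var]]] @ [T [F var]]] )]]]

var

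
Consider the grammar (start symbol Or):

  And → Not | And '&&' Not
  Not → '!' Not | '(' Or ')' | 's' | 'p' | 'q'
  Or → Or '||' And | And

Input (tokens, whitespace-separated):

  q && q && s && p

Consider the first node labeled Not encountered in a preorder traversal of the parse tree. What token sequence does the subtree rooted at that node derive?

q

[Or [And [And [And [And [Not q]] && [Not q]] && [Not s]] && [Not p]]]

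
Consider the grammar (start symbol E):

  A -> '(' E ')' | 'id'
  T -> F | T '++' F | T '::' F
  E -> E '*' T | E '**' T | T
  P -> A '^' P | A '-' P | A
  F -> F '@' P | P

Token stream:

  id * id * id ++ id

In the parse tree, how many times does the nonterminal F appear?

4

[E [E [E [T [F [P [A id]]]]] * [T [F [P [A id]]]]] * [T [T [F [P [A id]]]] ++ [F [P [A id]]]]]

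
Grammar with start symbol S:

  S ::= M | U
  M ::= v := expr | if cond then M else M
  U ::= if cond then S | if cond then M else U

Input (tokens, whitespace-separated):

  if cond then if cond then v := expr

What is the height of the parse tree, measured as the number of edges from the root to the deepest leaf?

[S [U if cond then [S [U if cond then [S [M v := expr]]]]]]

6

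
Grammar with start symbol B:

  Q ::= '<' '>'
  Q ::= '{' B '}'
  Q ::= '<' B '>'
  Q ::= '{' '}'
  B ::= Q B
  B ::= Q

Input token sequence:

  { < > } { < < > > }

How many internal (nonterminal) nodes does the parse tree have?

[B [Q { [B [Q < >]] }] [B [Q { [B [Q < [B [Q < >]] >]] }]]]

10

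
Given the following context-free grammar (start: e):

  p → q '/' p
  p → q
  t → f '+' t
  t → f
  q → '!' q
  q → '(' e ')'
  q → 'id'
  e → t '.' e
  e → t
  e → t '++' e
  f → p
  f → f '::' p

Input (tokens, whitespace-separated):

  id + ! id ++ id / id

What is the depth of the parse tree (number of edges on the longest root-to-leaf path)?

[e [t [f [p [q id]]] + [t [f [p [q ! [q id]]]]]] ++ [e [t [f [p [q id] / [p [q id]]]]]]]

7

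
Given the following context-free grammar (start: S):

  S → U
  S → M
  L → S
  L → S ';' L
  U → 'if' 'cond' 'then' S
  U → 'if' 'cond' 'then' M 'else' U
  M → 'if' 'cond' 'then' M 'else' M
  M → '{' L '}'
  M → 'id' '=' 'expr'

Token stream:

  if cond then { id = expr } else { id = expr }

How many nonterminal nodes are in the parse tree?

[S [M if cond then [M { [L [S [M id = expr]]] }] else [M { [L [S [M id = expr]]] }]]]

10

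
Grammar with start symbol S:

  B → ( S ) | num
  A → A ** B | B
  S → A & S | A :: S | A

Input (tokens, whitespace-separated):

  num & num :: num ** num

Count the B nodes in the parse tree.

[S [A [B num]] & [S [A [B num]] :: [S [A [A [B num]] ** [B num]]]]]

4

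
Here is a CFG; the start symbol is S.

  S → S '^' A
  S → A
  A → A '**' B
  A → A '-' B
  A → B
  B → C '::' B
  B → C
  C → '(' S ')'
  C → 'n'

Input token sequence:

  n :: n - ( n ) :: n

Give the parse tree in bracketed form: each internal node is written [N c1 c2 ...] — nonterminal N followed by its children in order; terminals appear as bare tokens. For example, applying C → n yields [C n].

S
A
A - B
B - B
C :: B - B
n :: B - B
n :: C - B
n :: n - B
n :: n - C :: B
n :: n - ( S ) :: B
n :: n - ( A ) :: B
n :: n - ( B ) :: B
n :: n - ( C ) :: B
n :: n - ( n ) :: B
n :: n - ( n ) :: C
n :: n - ( n ) :: n

[S [A [A [B [C n] :: [B [C n]]]] - [B [C ( [S [A [B [C n]]]] )] :: [B [C n]]]]]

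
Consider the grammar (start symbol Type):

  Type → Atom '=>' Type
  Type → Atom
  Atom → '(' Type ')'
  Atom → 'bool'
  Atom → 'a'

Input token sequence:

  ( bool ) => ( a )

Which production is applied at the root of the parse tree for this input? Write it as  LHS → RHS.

Type → Atom '=>' Type

[Type [Atom ( [Type [Atom bool]] )] => [Type [Atom ( [Type [Atom a]] )]]]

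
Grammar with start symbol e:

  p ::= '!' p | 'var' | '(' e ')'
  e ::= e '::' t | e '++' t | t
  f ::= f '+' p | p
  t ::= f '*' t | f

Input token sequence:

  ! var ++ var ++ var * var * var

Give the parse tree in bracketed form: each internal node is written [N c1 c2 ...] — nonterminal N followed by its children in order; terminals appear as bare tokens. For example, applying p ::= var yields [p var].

[e [e [e [t [f [p ! [p var]]]]] ++ [t [f [p var]]]] ++ [t [f [p var]] * [t [f [p var]] * [t [f [p var]]]]]]

e
e ++ t
e ++ t ++ t
t ++ t ++ t
f ++ t ++ t
p ++ t ++ t
! p ++ t ++ t
! var ++ t ++ t
! var ++ f ++ t
! var ++ p ++ t
! var ++ var ++ t
! var ++ var ++ f * t
! var ++ var ++ p * t
! var ++ var ++ var * t
! var ++ var ++ var * f * t
! var ++ var ++ var * p * t
! var ++ var ++ var * var * t
! var ++ var ++ var * var * f
! var ++ var ++ var * var * p
! var ++ var ++ var * var * var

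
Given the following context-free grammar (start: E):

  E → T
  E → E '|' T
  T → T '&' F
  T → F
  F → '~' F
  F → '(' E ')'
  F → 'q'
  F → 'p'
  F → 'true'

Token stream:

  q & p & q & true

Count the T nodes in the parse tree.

4

[E [T [T [T [T [F q]] & [F p]] & [F q]] & [F true]]]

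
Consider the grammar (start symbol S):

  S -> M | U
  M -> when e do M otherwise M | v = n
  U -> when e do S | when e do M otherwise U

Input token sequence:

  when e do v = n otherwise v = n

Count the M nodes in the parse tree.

[S [M when e do [M v = n] otherwise [M v = n]]]

3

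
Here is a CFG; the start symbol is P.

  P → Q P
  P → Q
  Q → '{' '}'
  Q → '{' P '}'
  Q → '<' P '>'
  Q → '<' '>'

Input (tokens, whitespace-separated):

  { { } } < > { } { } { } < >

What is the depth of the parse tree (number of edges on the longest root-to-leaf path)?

[P [Q { [P [Q { }]] }] [P [Q < >] [P [Q { }] [P [Q { }] [P [Q { }] [P [Q < >]]]]]]]

7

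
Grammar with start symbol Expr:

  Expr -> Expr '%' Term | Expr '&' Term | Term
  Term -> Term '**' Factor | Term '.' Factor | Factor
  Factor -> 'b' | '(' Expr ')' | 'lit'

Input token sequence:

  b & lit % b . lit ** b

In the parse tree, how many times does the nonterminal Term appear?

5

[Expr [Expr [Expr [Term [Factor b]]] & [Term [Factor lit]]] % [Term [Term [Term [Factor b]] . [Factor lit]] ** [Factor b]]]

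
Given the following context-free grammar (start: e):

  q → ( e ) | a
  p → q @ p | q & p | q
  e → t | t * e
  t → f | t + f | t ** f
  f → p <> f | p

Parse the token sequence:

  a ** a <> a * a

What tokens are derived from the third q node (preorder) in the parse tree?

a

[e [t [t [f [p [q a]]]] ** [f [p [q a]] <> [f [p [q a]]]]] * [e [t [f [p [q a]]]]]]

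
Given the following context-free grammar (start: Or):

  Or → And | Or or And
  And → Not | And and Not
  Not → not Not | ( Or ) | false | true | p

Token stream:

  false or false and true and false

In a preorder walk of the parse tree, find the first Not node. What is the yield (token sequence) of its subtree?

false

[Or [Or [And [Not false]]] or [And [And [And [Not false]] and [Not true]] and [Not false]]]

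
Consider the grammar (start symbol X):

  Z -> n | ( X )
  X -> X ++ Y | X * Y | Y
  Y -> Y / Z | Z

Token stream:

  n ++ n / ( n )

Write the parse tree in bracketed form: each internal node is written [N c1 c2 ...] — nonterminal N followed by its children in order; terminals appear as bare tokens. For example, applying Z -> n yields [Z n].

[X [X [Y [Z n]]] ++ [Y [Y [Z n]] / [Z ( [X [Y [Z n]]] )]]]

X
X ++ Y
Y ++ Y
Z ++ Y
n ++ Y
n ++ Y / Z
n ++ Z / Z
n ++ n / Z
n ++ n / ( X )
n ++ n / ( Y )
n ++ n / ( Z )
n ++ n / ( n )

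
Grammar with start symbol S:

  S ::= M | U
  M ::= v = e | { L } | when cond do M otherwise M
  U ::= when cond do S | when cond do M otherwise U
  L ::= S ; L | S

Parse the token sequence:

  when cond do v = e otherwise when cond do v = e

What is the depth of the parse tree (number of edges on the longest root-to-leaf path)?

[S [U when cond do [M v = e] otherwise [U when cond do [S [M v = e]]]]]

5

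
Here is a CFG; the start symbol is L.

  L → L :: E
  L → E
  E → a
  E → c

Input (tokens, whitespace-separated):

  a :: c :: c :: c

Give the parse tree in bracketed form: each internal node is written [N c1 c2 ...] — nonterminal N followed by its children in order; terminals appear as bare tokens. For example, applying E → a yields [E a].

L
L :: E
L :: E :: E
L :: E :: E :: E
E :: E :: E :: E
a :: E :: E :: E
a :: c :: E :: E
a :: c :: c :: E
a :: c :: c :: c

[L [L [L [L [E a]] :: [E c]] :: [E c]] :: [E c]]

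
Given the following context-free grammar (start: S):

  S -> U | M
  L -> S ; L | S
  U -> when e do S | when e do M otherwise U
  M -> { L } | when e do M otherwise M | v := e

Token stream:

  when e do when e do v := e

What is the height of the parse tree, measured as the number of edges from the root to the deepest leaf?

[S [U when e do [S [U when e do [S [M v := e]]]]]]

6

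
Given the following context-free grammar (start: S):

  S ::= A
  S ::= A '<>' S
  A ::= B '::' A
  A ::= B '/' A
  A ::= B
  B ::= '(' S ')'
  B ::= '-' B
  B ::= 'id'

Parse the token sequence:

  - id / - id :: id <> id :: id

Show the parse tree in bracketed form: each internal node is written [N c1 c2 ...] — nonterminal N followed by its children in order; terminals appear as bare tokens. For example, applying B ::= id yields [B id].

S
A <> S
B / A <> S
- B / A <> S
- id / A <> S
- id / B :: A <> S
- id / - B :: A <> S
- id / - id :: A <> S
- id / - id :: B <> S
- id / - id :: id <> S
- id / - id :: id <> A
- id / - id :: id <> B :: A
- id / - id :: id <> id :: A
- id / - id :: id <> id :: B
- id / - id :: id <> id :: id

[S [A [B - [B id]] / [A [B - [B id]] :: [A [B id]]]] <> [S [A [B id] :: [A [B id]]]]]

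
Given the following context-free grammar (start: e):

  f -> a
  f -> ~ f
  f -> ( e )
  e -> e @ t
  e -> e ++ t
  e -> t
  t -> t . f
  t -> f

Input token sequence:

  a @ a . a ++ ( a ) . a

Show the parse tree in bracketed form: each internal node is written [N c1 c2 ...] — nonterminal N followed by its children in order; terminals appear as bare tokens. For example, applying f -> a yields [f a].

[e [e [e [t [f a]]] @ [t [t [f a]] . [f a]]] ++ [t [t [f ( [e [t [f a]]] )]] . [f a]]]

e
e ++ t
e @ t ++ t
t @ t ++ t
f @ t ++ t
a @ t ++ t
a @ t . f ++ t
a @ f . f ++ t
a @ a . f ++ t
a @ a . a ++ t
a @ a . a ++ t . f
a @ a . a ++ f . f
a @ a . a ++ ( e ) . f
a @ a . a ++ ( t ) . f
a @ a . a ++ ( f ) . f
a @ a . a ++ ( a ) . f
a @ a . a ++ ( a ) . a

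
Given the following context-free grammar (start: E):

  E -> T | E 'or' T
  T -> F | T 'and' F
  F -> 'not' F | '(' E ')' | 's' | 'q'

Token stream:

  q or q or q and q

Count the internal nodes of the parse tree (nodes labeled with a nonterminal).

11

[E [E [E [T [F q]]] or [T [F q]]] or [T [T [F q]] and [F q]]]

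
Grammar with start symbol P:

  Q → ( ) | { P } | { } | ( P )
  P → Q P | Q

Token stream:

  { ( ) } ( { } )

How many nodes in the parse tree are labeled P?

[P [Q { [P [Q ( )]] }] [P [Q ( [P [Q { }]] )]]]

4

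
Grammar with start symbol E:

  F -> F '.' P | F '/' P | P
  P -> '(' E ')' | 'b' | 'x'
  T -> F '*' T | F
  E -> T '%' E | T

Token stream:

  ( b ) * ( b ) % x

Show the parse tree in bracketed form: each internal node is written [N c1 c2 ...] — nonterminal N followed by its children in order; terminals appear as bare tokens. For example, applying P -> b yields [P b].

[E [T [F [P ( [E [T [F [P b]]]] )]] * [T [F [P ( [E [T [F [P b]]]] )]]]] % [E [T [F [P x]]]]]

E
T % E
F * T % E
P * T % E
( E ) * T % E
( T ) * T % E
( F ) * T % E
( P ) * T % E
( b ) * T % E
( b ) * F % E
( b ) * P % E
( b ) * ( E ) % E
( b ) * ( T ) % E
( b ) * ( F ) % E
( b ) * ( P ) % E
( b ) * ( b ) % E
( b ) * ( b ) % T
( b ) * ( b ) % F
( b ) * ( b ) % P
( b ) * ( b ) % x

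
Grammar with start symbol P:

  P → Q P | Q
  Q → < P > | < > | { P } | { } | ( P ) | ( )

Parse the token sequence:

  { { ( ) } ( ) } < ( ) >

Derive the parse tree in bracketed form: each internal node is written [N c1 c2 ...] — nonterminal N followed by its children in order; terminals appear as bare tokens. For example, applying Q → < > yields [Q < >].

[P [Q { [P [Q { [P [Q ( )]] }] [P [Q ( )]]] }] [P [Q < [P [Q ( )]] >]]]

P
Q P
{ P } P
{ Q P } P
{ { P } P } P
{ { Q } P } P
{ { ( ) } P } P
{ { ( ) } Q } P
{ { ( ) } ( ) } P
{ { ( ) } ( ) } Q
{ { ( ) } ( ) } < P >
{ { ( ) } ( ) } < Q >
{ { ( ) } ( ) } < ( ) >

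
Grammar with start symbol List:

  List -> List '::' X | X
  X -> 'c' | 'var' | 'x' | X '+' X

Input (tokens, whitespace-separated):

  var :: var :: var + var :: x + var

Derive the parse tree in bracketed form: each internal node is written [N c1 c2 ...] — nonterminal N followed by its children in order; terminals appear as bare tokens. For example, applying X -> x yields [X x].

List
List :: X
List :: X :: X
List :: X :: X :: X
X :: X :: X :: X
var :: X :: X :: X
var :: var :: X :: X
var :: var :: X + X :: X
var :: var :: var + X :: X
var :: var :: var + var :: X
var :: var :: var + var :: X + X
var :: var :: var + var :: x + X
var :: var :: var + var :: x + var

[List [List [List [List [X var]] :: [X var]] :: [X [X var] + [X var]]] :: [X [X x] + [X var]]]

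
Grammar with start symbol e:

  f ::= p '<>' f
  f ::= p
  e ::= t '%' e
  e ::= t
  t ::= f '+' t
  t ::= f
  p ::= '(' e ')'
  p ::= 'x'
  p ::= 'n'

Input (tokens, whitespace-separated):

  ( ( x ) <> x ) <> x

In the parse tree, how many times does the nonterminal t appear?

3

[e [t [f [p ( [e [t [f [p ( [e [t [f [p x]]]] )] <> [f [p x]]]]] )] <> [f [p x]]]]]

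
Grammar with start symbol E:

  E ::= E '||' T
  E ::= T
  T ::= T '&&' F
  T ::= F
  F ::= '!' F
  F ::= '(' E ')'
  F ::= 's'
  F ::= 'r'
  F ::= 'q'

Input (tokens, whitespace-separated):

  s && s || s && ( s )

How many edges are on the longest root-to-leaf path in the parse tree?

[E [E [T [T [F s]] && [F s]]] || [T [T [F s]] && [F ( [E [T [F s]]] )]]]

6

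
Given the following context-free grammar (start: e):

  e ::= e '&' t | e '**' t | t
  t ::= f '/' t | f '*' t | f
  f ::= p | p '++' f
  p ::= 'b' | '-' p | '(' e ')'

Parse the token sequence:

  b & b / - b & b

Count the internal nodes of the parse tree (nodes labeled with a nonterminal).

16

[e [e [e [t [f [p b]]]] & [t [f [p b]] / [t [f [p - [p b]]]]]] & [t [f [p b]]]]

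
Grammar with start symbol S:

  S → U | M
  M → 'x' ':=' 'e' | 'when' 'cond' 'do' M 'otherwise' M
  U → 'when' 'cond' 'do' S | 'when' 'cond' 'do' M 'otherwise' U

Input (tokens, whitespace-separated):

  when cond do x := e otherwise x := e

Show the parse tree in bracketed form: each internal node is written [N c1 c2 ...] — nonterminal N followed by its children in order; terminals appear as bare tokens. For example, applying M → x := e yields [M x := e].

S
M
when cond do M otherwise M
when cond do x := e otherwise M
when cond do x := e otherwise x := e

[S [M when cond do [M x := e] otherwise [M x := e]]]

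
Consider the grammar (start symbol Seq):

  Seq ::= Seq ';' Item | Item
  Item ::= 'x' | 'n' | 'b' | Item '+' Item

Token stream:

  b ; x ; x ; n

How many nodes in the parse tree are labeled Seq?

[Seq [Seq [Seq [Seq [Item b]] ; [Item x]] ; [Item x]] ; [Item n]]

4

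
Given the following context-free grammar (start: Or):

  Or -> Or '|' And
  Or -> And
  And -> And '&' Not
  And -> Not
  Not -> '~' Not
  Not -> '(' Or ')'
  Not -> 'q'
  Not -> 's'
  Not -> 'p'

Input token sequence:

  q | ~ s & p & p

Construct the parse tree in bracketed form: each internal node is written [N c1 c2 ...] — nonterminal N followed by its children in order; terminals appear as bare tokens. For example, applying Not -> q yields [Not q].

[Or [Or [And [Not q]]] | [And [And [And [Not ~ [Not s]]] & [Not p]] & [Not p]]]

Or
Or | And
And | And
Not | And
q | And
q | And & Not
q | And & Not & Not
q | Not & Not & Not
q | ~ Not & Not & Not
q | ~ s & Not & Not
q | ~ s & p & Not
q | ~ s & p & p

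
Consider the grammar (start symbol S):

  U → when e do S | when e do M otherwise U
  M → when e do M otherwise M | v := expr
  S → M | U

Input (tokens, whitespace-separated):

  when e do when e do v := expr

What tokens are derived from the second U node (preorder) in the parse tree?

when e do v := expr

[S [U when e do [S [U when e do [S [M v := expr]]]]]]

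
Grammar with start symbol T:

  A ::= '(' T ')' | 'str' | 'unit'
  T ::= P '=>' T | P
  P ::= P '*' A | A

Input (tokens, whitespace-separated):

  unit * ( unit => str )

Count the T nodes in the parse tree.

[T [P [P [A unit]] * [A ( [T [P [A unit]] => [T [P [A str]]]] )]]]

3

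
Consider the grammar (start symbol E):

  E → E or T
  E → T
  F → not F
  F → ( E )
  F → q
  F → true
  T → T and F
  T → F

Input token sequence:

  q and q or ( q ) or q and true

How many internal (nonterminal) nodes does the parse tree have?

[E [E [E [T [T [F q]] and [F q]]] or [T [F ( [E [T [F q]]] )]]] or [T [T [F q]] and [F true]]]

16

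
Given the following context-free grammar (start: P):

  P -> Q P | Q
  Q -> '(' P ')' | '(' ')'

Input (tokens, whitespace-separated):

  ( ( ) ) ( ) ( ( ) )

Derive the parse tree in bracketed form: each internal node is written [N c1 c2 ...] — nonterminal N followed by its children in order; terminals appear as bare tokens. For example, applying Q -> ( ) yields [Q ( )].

P
Q P
( P ) P
( Q ) P
( ( ) ) P
( ( ) ) Q P
( ( ) ) ( ) P
( ( ) ) ( ) Q
( ( ) ) ( ) ( P )
( ( ) ) ( ) ( Q )
( ( ) ) ( ) ( ( ) )

[P [Q ( [P [Q ( )]] )] [P [Q ( )] [P [Q ( [P [Q ( )]] )]]]]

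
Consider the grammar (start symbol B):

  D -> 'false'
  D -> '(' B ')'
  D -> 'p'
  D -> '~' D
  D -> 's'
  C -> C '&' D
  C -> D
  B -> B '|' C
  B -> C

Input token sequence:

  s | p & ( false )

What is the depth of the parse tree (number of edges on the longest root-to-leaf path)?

[B [B [C [D s]]] | [C [C [D p]] & [D ( [B [C [D false]]] )]]]

6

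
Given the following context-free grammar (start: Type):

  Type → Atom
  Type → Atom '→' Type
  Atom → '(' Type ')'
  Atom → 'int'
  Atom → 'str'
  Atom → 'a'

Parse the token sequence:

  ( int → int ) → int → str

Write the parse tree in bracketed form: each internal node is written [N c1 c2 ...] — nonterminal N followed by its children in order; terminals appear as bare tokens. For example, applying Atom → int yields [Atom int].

[Type [Atom ( [Type [Atom int] → [Type [Atom int]]] )] → [Type [Atom int] → [Type [Atom str]]]]

Type
Atom → Type
( Type ) → Type
( Atom → Type ) → Type
( int → Type ) → Type
( int → Atom ) → Type
( int → int ) → Type
( int → int ) → Atom → Type
( int → int ) → int → Type
( int → int ) → int → Atom
( int → int ) → int → str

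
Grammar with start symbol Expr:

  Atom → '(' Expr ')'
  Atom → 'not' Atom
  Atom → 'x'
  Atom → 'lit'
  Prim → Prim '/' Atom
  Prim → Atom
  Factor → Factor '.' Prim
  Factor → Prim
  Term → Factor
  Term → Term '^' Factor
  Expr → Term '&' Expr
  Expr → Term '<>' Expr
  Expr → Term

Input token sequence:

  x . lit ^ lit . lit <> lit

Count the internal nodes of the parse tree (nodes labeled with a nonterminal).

20

[Expr [Term [Term [Factor [Factor [Prim [Atom x]]] . [Prim [Atom lit]]]] ^ [Factor [Factor [Prim [Atom lit]]] . [Prim [Atom lit]]]] <> [Expr [Term [Factor [Prim [Atom lit]]]]]]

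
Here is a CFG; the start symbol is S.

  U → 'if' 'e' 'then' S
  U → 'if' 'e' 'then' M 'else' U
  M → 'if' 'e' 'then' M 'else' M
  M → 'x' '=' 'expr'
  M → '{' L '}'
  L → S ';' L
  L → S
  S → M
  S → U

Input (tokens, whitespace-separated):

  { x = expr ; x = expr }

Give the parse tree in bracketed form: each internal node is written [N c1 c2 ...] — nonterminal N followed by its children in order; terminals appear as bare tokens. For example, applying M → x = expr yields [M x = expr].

[S [M { [L [S [M x = expr]] ; [L [S [M x = expr]]]] }]]

S
M
{ L }
{ S ; L }
{ M ; L }
{ x = expr ; L }
{ x = expr ; S }
{ x = expr ; M }
{ x = expr ; x = expr }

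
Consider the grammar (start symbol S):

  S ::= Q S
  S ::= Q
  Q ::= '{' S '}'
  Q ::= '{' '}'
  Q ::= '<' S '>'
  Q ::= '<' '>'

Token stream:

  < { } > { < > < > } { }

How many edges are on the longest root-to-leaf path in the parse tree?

6

[S [Q < [S [Q { }]] >] [S [Q { [S [Q < >] [S [Q < >]]] }] [S [Q { }]]]]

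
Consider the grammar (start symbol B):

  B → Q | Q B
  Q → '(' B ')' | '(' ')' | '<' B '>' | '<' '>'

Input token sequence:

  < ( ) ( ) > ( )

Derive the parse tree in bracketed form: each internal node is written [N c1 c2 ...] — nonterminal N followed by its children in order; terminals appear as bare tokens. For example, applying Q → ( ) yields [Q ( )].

B
Q B
< B > B
< Q B > B
< ( ) B > B
< ( ) Q > B
< ( ) ( ) > B
< ( ) ( ) > Q
< ( ) ( ) > ( )

[B [Q < [B [Q ( )] [B [Q ( )]]] >] [B [Q ( )]]]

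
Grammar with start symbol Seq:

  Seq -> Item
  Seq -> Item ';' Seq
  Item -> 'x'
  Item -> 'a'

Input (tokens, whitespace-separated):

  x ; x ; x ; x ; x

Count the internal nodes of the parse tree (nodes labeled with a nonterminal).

[Seq [Item x] ; [Seq [Item x] ; [Seq [Item x] ; [Seq [Item x] ; [Seq [Item x]]]]]]

10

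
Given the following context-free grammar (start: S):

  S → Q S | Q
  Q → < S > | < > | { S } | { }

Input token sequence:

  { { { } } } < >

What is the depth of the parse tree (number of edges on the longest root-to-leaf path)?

6

[S [Q { [S [Q { [S [Q { }]] }]] }] [S [Q < >]]]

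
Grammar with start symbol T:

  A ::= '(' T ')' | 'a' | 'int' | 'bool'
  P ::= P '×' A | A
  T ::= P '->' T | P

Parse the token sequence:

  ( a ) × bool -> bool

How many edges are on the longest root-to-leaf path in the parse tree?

[T [P [P [A ( [T [P [A a]]] )]] × [A bool]] -> [T [P [A bool]]]]

7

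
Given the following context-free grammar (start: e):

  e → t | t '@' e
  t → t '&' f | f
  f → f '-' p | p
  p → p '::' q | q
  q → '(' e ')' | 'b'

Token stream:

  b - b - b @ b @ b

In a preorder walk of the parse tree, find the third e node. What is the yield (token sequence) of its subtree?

b

[e [t [f [f [f [p [q b]]] - [p [q b]]] - [p [q b]]]] @ [e [t [f [p [q b]]]] @ [e [t [f [p [q b]]]]]]]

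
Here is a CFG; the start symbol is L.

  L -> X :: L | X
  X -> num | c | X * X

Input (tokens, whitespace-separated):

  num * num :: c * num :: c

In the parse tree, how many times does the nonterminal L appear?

[L [X [X num] * [X num]] :: [L [X [X c] * [X num]] :: [L [X c]]]]

3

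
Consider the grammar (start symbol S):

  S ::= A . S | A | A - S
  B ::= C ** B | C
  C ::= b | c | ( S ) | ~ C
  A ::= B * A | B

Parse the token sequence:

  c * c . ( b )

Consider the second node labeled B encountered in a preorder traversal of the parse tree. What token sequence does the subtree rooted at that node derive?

[S [A [B [C c]] * [A [B [C c]]]] . [S [A [B [C ( [S [A [B [C b]]]] )]]]]]

c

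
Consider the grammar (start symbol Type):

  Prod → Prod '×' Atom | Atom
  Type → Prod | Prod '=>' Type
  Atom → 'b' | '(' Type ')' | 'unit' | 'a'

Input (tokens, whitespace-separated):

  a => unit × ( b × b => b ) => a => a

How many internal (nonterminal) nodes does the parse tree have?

22

[Type [Prod [Atom a]] => [Type [Prod [Prod [Atom unit]] × [Atom ( [Type [Prod [Prod [Atom b]] × [Atom b]] => [Type [Prod [Atom b]]]] )]] => [Type [Prod [Atom a]] => [Type [Prod [Atom a]]]]]]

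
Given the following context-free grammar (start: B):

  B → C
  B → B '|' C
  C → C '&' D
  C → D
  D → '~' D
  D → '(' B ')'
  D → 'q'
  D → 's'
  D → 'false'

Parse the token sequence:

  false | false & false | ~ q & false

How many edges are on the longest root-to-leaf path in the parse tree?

5

[B [B [B [C [D false]]] | [C [C [D false]] & [D false]]] | [C [C [D ~ [D q]]] & [D false]]]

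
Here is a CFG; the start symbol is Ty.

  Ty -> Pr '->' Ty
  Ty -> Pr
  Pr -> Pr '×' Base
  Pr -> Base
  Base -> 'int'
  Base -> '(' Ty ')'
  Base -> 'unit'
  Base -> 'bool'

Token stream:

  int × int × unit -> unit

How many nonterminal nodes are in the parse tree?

[Ty [Pr [Pr [Pr [Base int]] × [Base int]] × [Base unit]] -> [Ty [Pr [Base unit]]]]

10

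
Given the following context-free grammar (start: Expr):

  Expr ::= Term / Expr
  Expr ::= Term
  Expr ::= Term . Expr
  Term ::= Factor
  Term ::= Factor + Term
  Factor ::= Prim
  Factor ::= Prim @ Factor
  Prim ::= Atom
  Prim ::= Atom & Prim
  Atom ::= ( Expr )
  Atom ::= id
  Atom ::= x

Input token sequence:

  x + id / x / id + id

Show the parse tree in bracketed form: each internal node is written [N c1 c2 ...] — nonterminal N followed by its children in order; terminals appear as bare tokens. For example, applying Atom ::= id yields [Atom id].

Expr
Term / Expr
Factor + Term / Expr
Prim + Term / Expr
Atom + Term / Expr
x + Term / Expr
x + Factor / Expr
x + Prim / Expr
x + Atom / Expr
x + id / Expr
x + id / Term / Expr
x + id / Factor / Expr
x + id / Prim / Expr
x + id / Atom / Expr
x + id / x / Expr
x + id / x / Term
x + id / x / Factor + Term
x + id / x / Prim + Term
x + id / x / Atom + Term
x + id / x / id + Term
x + id / x / id + Factor
x + id / x / id + Prim
x + id / x / id + Atom
x + id / x / id + id

[Expr [Term [Factor [Prim [Atom x]]] + [Term [Factor [Prim [Atom id]]]]] / [Expr [Term [Factor [Prim [Atom x]]]] / [Expr [Term [Factor [Prim [Atom id]]] + [Term [Factor [Prim [Atom id]]]]]]]]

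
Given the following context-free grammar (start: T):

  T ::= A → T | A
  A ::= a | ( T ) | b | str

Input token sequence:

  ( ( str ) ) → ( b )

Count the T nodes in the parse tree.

[T [A ( [T [A ( [T [A str]] )]] )] → [T [A ( [T [A b]] )]]]

5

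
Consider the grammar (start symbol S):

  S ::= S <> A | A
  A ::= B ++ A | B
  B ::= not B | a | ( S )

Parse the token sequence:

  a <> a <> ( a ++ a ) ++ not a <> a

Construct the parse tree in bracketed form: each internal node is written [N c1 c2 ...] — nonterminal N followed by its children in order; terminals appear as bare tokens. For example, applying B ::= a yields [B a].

[S [S [S [S [A [B a]]] <> [A [B a]]] <> [A [B ( [S [A [B a] ++ [A [B a]]]] )] ++ [A [B not [B a]]]]] <> [A [B a]]]

S
S <> A
S <> A <> A
S <> A <> A <> A
A <> A <> A <> A
B <> A <> A <> A
a <> A <> A <> A
a <> B <> A <> A
a <> a <> A <> A
a <> a <> B ++ A <> A
a <> a <> ( S ) ++ A <> A
a <> a <> ( A ) ++ A <> A
a <> a <> ( B ++ A ) ++ A <> A
a <> a <> ( a ++ A ) ++ A <> A
a <> a <> ( a ++ B ) ++ A <> A
a <> a <> ( a ++ a ) ++ A <> A
a <> a <> ( a ++ a ) ++ B <> A
a <> a <> ( a ++ a ) ++ not B <> A
a <> a <> ( a ++ a ) ++ not a <> A
a <> a <> ( a ++ a ) ++ not a <> B
a <> a <> ( a ++ a ) ++ not a <> a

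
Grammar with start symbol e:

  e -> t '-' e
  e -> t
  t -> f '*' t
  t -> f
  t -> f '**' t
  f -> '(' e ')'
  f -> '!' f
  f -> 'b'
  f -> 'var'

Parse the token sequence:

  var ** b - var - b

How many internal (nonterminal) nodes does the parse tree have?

[e [t [f var] ** [t [f b]]] - [e [t [f var]] - [e [t [f b]]]]]

11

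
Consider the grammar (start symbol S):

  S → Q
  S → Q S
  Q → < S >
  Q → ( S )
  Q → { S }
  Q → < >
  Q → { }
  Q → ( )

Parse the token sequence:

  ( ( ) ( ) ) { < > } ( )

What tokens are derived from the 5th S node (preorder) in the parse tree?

< >

[S [Q ( [S [Q ( )] [S [Q ( )]]] )] [S [Q { [S [Q < >]] }] [S [Q ( )]]]]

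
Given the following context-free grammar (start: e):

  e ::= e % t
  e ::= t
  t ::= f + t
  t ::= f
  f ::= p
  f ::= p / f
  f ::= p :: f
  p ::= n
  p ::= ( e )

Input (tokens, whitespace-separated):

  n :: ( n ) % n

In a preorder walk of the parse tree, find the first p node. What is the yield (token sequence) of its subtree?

[e [e [t [f [p n] :: [f [p ( [e [t [f [p n]]]] )]]]]] % [t [f [p n]]]]

n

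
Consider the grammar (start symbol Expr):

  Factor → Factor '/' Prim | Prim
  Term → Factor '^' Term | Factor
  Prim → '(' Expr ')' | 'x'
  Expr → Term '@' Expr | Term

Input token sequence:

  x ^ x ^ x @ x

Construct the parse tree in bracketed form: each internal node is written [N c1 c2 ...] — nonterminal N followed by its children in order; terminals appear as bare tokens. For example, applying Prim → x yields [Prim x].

Expr
Term @ Expr
Factor ^ Term @ Expr
Prim ^ Term @ Expr
x ^ Term @ Expr
x ^ Factor ^ Term @ Expr
x ^ Prim ^ Term @ Expr
x ^ x ^ Term @ Expr
x ^ x ^ Factor @ Expr
x ^ x ^ Prim @ Expr
x ^ x ^ x @ Expr
x ^ x ^ x @ Term
x ^ x ^ x @ Factor
x ^ x ^ x @ Prim
x ^ x ^ x @ x

[Expr [Term [Factor [Prim x]] ^ [Term [Factor [Prim x]] ^ [Term [Factor [Prim x]]]]] @ [Expr [Term [Factor [Prim x]]]]]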